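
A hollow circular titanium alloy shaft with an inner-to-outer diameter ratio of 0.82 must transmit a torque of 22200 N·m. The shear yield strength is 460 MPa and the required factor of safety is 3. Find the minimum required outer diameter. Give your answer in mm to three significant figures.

d_o = 110 mm

τ_allow = 460/3 = 153.3 MPa.
For a hollow shaft τ = 16T/[πd_o³(1−k⁴)] with k = 0.82, so 1−k⁴ = 0.5479.
d_o³ = 16T/[π τ_allow (1−k⁴)] = 16×2.2200×10^7/(π×153.3×0.5479) = 1.346×10^6 mm³.
d_o = 110.4 mm.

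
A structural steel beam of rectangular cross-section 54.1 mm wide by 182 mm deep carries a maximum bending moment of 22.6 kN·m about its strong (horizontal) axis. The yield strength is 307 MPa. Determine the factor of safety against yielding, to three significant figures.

Section modulus S = bh²/6 = 54.1×182²/6 = 298700 mm³.
σ = M/S = 2.2600×10^7/298700 = 75.67 MPa.
n = 307/75.67 = 4.057.

n = 4.06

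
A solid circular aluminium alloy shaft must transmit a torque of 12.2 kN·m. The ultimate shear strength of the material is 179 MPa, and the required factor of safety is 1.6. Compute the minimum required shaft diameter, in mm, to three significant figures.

Allowable shear stress τ_allow = 179/1.6 = 111.9 MPa.
For a solid shaft τ = 16T/(πd³), so d³ = 16T/(π τ_allow) = 16×1.2200×10^7/(π×111.9) = 555400 mm³.
d = (555400)^(1/3) = 82.20 mm.

d = 82.2 mm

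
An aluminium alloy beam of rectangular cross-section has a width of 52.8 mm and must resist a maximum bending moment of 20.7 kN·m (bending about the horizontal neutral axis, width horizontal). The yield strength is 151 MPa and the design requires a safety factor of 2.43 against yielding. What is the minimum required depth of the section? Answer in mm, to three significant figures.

h = 195 mm

σ_allow = 151/2.43 = 62.14 MPa.
For a rectangular section σ = 6M/(bh²), so h² = 6M/(b σ_allow) = 6×2.0700×10^7/(52.8×62.14) = 37850 mm².
h = 194.6 mm.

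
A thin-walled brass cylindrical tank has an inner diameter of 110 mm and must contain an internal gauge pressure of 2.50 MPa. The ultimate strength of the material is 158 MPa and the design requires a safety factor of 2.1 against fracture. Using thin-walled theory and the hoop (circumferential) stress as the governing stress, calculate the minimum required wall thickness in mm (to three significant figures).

t = 1.83 mm

σ_allow = 158/2.1 = 75.24 MPa.
Hoop stress σ_h = pD/(2t), so t = pD/(2σ_allow) = 2.50×110/(2×75.24) = 1.828 mm.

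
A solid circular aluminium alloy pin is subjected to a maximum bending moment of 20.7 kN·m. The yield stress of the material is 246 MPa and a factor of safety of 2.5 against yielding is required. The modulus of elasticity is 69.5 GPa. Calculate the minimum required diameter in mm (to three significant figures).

σ_allow = 246/2.5 = 98.40 MPa.
For a solid circular section σ = 32M/(πd³), so d³ = 32M/(π σ_allow) = 32×2.0700×10^7/(π×98.40) = 2.143×10^6 mm³.
d = 128.9 mm.

d = 129 mm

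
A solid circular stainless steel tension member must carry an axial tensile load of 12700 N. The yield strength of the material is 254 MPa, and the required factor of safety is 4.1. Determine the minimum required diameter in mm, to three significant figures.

d = 16.2 mm

Allowable stress σ_allow = 254/4.1 = 61.95 MPa.
Required area A = F/σ_allow = 12700/61.95 = 205.0 mm².
A = πd²/4 → d = √(4A/π) = 16.16 mm.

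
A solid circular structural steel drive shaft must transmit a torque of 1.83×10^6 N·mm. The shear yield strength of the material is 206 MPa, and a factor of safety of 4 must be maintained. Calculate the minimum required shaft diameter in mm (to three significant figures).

d = 56.6 mm

Allowable shear stress τ_allow = 206/4 = 51.50 MPa.
For a solid shaft τ = 16T/(πd³), so d³ = 16T/(π τ_allow) = 16×1830000/(π×51.50) = 181000 mm³.
d = (181000)^(1/3) = 56.56 mm.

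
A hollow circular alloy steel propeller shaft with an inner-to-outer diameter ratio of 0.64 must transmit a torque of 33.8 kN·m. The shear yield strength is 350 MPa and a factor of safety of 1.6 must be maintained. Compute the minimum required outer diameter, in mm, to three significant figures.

d_o = 98.2 mm

τ_allow = 350/1.6 = 218.8 MPa.
For a hollow shaft τ = 16T/[πd_o³(1−k⁴)] with k = 0.64, so 1−k⁴ = 0.8322.
d_o³ = 16T/[π τ_allow (1−k⁴)] = 16×3.3800×10^7/(π×218.8×0.8322) = 945600 mm³.
d_o = 98.15 mm.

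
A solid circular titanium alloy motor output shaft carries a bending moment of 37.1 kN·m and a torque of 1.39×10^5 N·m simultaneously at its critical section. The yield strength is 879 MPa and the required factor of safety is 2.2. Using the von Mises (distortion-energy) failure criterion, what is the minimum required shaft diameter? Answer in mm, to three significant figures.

σ_allow = σ_y/n = 879/2.2 = 399.5 MPa.
For a solid shaft σ_b = 32M/(πd³) and τ = 16T/(πd³), so the von Mises stress is σ' = (16/πd³)·√(4M²+3T²).
√(4M²+3T²) = √(4×(3.710×10^7)² + 3×(1.390×10^8)²) = 2.519×10^8 N·mm.
d³ = 16×2.519×10^8/(π×399.5) = 3.211×10^6 mm³.
d = 147.5 mm.

d = 148 mm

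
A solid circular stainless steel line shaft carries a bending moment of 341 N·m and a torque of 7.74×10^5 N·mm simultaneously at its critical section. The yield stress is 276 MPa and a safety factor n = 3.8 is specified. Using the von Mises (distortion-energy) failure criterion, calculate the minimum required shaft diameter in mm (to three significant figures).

σ_allow = σ_y/n = 276/3.8 = 72.63 MPa.
For a solid shaft σ_b = 32M/(πd³) and τ = 16T/(πd³), so the von Mises stress is σ' = (16/πd³)·√(4M²+3T²).
√(4M²+3T²) = √(4×(341000)² + 3×(774000)²) = 1.504×10^6 N·mm.
d³ = 16×1.504×10^6/(π×72.63) = 105500 mm³.
d = 47.25 mm.

d = 47.2 mm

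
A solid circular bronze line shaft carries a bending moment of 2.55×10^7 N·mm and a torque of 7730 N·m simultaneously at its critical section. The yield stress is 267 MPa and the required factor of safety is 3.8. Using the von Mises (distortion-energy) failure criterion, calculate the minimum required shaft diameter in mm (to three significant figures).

d = 156 mm

σ_allow = σ_y/n = 267/3.8 = 70.26 MPa.
For a solid shaft σ_b = 32M/(πd³) and τ = 16T/(πd³), so the von Mises stress is σ' = (16/πd³)·√(4M²+3T²).
√(4M²+3T²) = √(4×(2.550×10^7)² + 3×(7.730×10^6)²) = 5.273×10^7 N·mm.
d³ = 16×5.273×10^7/(π×70.26) = 3.822×10^6 mm³.
d = 156.3 mm.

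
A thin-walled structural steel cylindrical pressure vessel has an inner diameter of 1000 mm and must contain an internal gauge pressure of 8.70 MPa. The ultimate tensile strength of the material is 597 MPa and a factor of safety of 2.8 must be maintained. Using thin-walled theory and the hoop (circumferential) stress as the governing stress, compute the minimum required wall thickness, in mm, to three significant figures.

σ_allow = 597/2.8 = 213.2 MPa.
Hoop stress σ_h = pD/(2t), so t = pD/(2σ_allow) = 8.70×1000/(2×213.2) = 20.40 mm.

t = 20.4 mm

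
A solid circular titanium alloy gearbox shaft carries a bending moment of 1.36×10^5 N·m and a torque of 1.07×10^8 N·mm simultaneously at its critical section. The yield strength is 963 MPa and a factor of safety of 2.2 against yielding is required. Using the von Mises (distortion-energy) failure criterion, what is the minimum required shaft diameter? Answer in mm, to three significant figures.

d = 156 mm

σ_allow = σ_y/n = 963/2.2 = 437.7 MPa.
For a solid shaft σ_b = 32M/(πd³) and τ = 16T/(πd³), so the von Mises stress is σ' = (16/πd³)·√(4M²+3T²).
√(4M²+3T²) = √(4×(1.360×10^8)² + 3×(1.070×10^8)²) = 3.291×10^8 N·mm.
d³ = 16×3.291×10^8/(π×437.7) = 3.830×10^6 mm³.
d = 156.5 mm.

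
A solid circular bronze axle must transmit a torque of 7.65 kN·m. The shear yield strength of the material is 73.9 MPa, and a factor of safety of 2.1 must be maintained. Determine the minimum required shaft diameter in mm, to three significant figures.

d = 103 mm

Allowable shear stress τ_allow = 73.9/2.1 = 35.19 MPa.
For a solid shaft τ = 16T/(πd³), so d³ = 16T/(π τ_allow) = 16×7650000/(π×35.19) = 1.107×10^6 mm³.
d = (1.107×10^6)^(1/3) = 103.5 mm.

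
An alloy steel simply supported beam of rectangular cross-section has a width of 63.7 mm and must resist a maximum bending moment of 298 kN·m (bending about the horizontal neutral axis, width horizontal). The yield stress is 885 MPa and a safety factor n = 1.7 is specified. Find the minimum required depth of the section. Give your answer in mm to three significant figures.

h = 232 mm

σ_allow = 885/1.7 = 520.6 MPa.
For a rectangular section σ = 6M/(bh²), so h² = 6M/(b σ_allow) = 6×2.9800×10^8/(63.7×520.6) = 53920 mm².
h = 232.2 mm.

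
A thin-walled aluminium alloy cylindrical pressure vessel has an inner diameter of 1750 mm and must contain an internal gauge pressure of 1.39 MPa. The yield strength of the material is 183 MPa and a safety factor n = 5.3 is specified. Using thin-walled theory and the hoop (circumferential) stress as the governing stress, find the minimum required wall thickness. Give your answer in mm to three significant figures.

σ_allow = 183/5.3 = 34.53 MPa.
Hoop stress σ_h = pD/(2t), so t = pD/(2σ_allow) = 1.39×1750/(2×34.53) = 35.22 mm.

t = 35.2 mm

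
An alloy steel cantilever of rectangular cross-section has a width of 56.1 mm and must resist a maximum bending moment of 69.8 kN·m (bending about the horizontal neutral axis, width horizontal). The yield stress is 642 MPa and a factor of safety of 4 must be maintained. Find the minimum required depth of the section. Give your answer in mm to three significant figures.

h = 216 mm

σ_allow = 642/4 = 160.5 MPa.
For a rectangular section σ = 6M/(bh²), so h² = 6M/(b σ_allow) = 6×6.9800×10^7/(56.1×160.5) = 46510 mm².
h = 215.7 mm.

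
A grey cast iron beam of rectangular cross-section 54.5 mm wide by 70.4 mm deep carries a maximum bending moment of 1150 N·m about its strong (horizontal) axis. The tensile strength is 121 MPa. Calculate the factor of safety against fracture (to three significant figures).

n = 4.74

Section modulus S = bh²/6 = 54.5×70.4²/6 = 45020 mm³.
σ = M/S = 1150000/45020 = 25.55 MPa.
n = 121/25.55 = 4.737.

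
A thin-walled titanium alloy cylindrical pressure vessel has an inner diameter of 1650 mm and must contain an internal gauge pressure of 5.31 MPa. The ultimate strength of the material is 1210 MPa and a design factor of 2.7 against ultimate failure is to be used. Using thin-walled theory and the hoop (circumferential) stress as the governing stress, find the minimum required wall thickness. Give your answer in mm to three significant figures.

σ_allow = 1210/2.7 = 448.1 MPa.
Hoop stress σ_h = pD/(2t), so t = pD/(2σ_allow) = 5.31×1650/(2×448.1) = 9.775 mm.

t = 9.78 mm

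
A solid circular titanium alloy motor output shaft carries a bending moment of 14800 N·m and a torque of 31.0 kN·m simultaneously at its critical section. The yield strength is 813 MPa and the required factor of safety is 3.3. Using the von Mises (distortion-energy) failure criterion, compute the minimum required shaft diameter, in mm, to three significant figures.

σ_allow = σ_y/n = 813/3.3 = 246.4 MPa.
For a solid shaft σ_b = 32M/(πd³) and τ = 16T/(πd³), so the von Mises stress is σ' = (16/πd³)·√(4M²+3T²).
√(4M²+3T²) = √(4×(1.480×10^7)² + 3×(3.100×10^7)²) = 6.131×10^7 N·mm.
d³ = 16×6.131×10^7/(π×246.4) = 1.267×10^6 mm³.
d = 108.2 mm.

d = 108 mm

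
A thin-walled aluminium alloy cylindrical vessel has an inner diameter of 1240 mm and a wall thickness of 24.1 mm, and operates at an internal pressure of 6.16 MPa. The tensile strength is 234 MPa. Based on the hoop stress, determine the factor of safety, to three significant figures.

σ_h = pD/(2t) = 6.16×1240/(2×24.1) = 158.5 MPa.
n = 234/158.5 = 1.477.

n = 1.48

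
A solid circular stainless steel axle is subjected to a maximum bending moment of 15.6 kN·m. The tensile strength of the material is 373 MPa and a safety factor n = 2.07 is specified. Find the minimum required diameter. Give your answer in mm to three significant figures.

σ_allow = 373/2.07 = 180.2 MPa.
For a solid circular section σ = 32M/(πd³), so d³ = 32M/(π σ_allow) = 32×1.5600×10^7/(π×180.2) = 881800 mm³.
d = 95.89 mm.

d = 95.9 mm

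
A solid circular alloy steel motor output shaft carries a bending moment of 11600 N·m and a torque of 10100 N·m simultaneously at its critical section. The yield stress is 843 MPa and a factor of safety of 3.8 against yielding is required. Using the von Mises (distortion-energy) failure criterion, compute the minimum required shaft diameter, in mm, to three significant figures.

d = 87.4 mm

σ_allow = σ_y/n = 843/3.8 = 221.8 MPa.
For a solid shaft σ_b = 32M/(πd³) and τ = 16T/(πd³), so the von Mises stress is σ' = (16/πd³)·√(4M²+3T²).
√(4M²+3T²) = √(4×(1.160×10^7)² + 3×(1.010×10^7)²) = 2.906×10^7 N·mm.
d³ = 16×2.906×10^7/(π×221.8) = 667100 mm³.
d = 87.38 mm.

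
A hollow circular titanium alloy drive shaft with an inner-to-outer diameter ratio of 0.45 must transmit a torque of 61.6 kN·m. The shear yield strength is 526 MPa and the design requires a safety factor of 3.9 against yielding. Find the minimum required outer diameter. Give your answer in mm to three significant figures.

d_o = 134 mm

τ_allow = 526/3.9 = 134.9 MPa.
For a hollow shaft τ = 16T/[πd_o³(1−k⁴)] with k = 0.45, so 1−k⁴ = 0.9590.
d_o³ = 16T/[π τ_allow (1−k⁴)] = 16×6.1600×10^7/(π×134.9×0.9590) = 2.426×10^6 mm³.
d_o = 134.4 mm.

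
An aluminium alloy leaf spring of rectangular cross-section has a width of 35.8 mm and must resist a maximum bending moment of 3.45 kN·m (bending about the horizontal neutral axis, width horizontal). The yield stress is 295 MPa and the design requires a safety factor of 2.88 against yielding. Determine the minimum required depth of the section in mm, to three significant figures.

h = 75.1 mm

σ_allow = 295/2.88 = 102.4 MPa.
For a rectangular section σ = 6M/(bh²), so h² = 6M/(b σ_allow) = 6×3450000/(35.8×102.4) = 5645 mm².
h = 75.13 mm.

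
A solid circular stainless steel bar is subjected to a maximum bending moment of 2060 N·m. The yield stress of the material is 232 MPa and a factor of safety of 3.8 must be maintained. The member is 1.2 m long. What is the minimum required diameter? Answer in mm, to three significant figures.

σ_allow = 232/3.8 = 61.05 MPa.
For a solid circular section σ = 32M/(πd³), so d³ = 32M/(π σ_allow) = 32×2060000/(π×61.05) = 343700 mm³.
d = 70.05 mm.

d = 70.0 mm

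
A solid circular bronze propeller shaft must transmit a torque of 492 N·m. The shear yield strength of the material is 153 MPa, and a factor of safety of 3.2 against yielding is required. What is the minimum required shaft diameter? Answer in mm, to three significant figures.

d = 37.4 mm

Allowable shear stress τ_allow = 153/3.2 = 47.81 MPa.
For a solid shaft τ = 16T/(πd³), so d³ = 16T/(π τ_allow) = 16×492000/(π×47.81) = 52410 mm³.
d = (52410)^(1/3) = 37.42 mm.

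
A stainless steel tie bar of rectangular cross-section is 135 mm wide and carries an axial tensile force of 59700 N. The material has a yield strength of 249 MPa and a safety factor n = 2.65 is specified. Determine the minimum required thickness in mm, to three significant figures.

σ_allow = 249/2.65 = 93.96 MPa.
Required area A = F/σ_allow = 59700/93.96 = 635.4 mm².
t = A/w = 635.4/135 = 4.706 mm.

t = 4.71 mm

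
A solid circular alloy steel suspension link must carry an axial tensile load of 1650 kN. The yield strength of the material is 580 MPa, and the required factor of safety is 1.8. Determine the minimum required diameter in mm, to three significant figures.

d = 80.7 mm

Allowable stress σ_allow = 580/1.8 = 322.2 MPa.
Required area A = F/σ_allow = 1650000/322.2 = 5121 mm².
A = πd²/4 → d = √(4A/π) = 80.75 mm.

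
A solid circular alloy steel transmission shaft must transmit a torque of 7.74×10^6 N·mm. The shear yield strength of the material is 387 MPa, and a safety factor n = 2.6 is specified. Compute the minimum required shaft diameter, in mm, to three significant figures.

Allowable shear stress τ_allow = 387/2.6 = 148.8 MPa.
For a solid shaft τ = 16T/(πd³), so d³ = 16T/(π τ_allow) = 16×7740000/(π×148.8) = 264800 mm³.
d = (264800)^(1/3) = 64.22 mm.

d = 64.2 mm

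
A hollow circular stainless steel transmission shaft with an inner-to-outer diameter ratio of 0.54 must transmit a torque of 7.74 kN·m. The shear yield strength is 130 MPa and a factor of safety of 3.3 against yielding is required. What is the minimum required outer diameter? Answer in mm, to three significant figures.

d_o = 103 mm

τ_allow = 130/3.3 = 39.39 MPa.
For a hollow shaft τ = 16T/[πd_o³(1−k⁴)] with k = 0.54, so 1−k⁴ = 0.9150.
d_o³ = 16T/[π τ_allow (1−k⁴)] = 16×7740000/(π×39.39×0.9150) = 1.094×10^6 mm³.
d_o = 103.0 mm.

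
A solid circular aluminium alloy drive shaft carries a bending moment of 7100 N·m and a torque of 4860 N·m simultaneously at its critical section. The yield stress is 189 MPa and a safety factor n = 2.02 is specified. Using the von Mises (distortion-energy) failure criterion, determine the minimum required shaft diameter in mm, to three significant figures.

σ_allow = σ_y/n = 189/2.02 = 93.56 MPa.
For a solid shaft σ_b = 32M/(πd³) and τ = 16T/(πd³), so the von Mises stress is σ' = (16/πd³)·√(4M²+3T²).
√(4M²+3T²) = √(4×(7.100×10^6)² + 3×(4.860×10^6)²) = 1.651×10^7 N·mm.
d³ = 16×1.651×10^7/(π×93.56) = 898500 mm³.
d = 96.50 mm.

d = 96.5 mm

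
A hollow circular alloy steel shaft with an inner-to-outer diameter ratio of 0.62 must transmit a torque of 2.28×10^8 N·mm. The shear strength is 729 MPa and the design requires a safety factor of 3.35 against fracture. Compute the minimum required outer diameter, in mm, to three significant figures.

d_o = 184 mm

τ_allow = 729/3.35 = 217.6 MPa.
For a hollow shaft τ = 16T/[πd_o³(1−k⁴)] with k = 0.62, so 1−k⁴ = 0.8522.
d_o³ = 16T/[π τ_allow (1−k⁴)] = 16×2.2800×10^8/(π×217.6×0.8522) = 6.261×10^6 mm³.
d_o = 184.3 mm.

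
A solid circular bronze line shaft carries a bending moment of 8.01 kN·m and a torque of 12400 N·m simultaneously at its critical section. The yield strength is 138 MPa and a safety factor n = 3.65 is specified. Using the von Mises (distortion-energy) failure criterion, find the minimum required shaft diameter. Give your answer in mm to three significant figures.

d = 153 mm

σ_allow = σ_y/n = 138/3.65 = 37.81 MPa.
For a solid shaft σ_b = 32M/(πd³) and τ = 16T/(πd³), so the von Mises stress is σ' = (16/πd³)·√(4M²+3T²).
√(4M²+3T²) = √(4×(8.010×10^6)² + 3×(1.240×10^7)²) = 2.679×10^7 N·mm.
d³ = 16×2.679×10^7/(π×37.81) = 3.609×10^6 mm³.
d = 153.4 mm.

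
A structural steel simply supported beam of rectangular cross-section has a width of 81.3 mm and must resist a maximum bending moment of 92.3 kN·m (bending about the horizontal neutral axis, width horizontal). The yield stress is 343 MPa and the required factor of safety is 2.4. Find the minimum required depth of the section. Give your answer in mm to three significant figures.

σ_allow = 343/2.4 = 142.9 MPa.
For a rectangular section σ = 6M/(bh²), so h² = 6M/(b σ_allow) = 6×9.2300×10^7/(81.3×142.9) = 47660 mm².
h = 218.3 mm.

h = 218 mm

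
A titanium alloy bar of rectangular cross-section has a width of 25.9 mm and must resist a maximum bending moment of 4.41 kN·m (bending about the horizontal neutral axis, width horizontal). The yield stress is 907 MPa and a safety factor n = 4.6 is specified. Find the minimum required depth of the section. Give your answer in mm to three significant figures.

h = 72.0 mm

σ_allow = 907/4.6 = 197.2 MPa.
For a rectangular section σ = 6M/(bh²), so h² = 6M/(b σ_allow) = 6×4410000/(25.9×197.2) = 5181 mm².
h = 71.98 mm.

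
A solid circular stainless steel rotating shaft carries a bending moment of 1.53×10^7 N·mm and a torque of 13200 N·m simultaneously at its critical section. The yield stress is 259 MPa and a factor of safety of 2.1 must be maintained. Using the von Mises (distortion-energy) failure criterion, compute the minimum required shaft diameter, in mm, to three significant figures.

d = 116 mm

σ_allow = σ_y/n = 259/2.1 = 123.3 MPa.
For a solid shaft σ_b = 32M/(πd³) and τ = 16T/(πd³), so the von Mises stress is σ' = (16/πd³)·√(4M²+3T²).
√(4M²+3T²) = √(4×(1.530×10^7)² + 3×(1.320×10^7)²) = 3.820×10^7 N·mm.
d³ = 16×3.820×10^7/(π×123.3) = 1.577×10^6 mm³.
d = 116.4 mm.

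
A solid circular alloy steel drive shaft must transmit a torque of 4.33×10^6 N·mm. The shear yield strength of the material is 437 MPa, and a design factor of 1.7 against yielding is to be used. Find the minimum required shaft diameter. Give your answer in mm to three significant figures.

Allowable shear stress τ_allow = 437/1.7 = 257.1 MPa.
For a solid shaft τ = 16T/(πd³), so d³ = 16T/(π τ_allow) = 16×4330000/(π×257.1) = 85790 mm³.
d = (85790)^(1/3) = 44.10 mm.

d = 44.1 mm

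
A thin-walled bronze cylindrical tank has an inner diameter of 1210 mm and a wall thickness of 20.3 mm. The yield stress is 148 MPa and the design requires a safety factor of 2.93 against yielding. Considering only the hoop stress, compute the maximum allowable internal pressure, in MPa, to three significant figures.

σ_allow = 148/2.93 = 50.51 MPa.
σ_h = pD/(2t) → p_allow = 2σ_allow t/D = 2×50.51×20.3/1210 = 1.695 MPa.

p_allow = 1.69 MPa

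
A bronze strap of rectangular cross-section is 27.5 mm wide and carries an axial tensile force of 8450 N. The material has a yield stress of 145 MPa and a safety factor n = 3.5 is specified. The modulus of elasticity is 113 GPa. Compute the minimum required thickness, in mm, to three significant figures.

t = 7.42 mm

σ_allow = 145/3.5 = 41.43 MPa.
Required area A = F/σ_allow = 8450.0/41.43 = 204.0 mm².
t = A/w = 204.0/27.5 = 7.417 mm.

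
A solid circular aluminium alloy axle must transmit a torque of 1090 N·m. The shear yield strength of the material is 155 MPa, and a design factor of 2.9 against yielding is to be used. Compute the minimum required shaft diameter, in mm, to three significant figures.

d = 47.0 mm

Allowable shear stress τ_allow = 155/2.9 = 53.45 MPa.
For a solid shaft τ = 16T/(πd³), so d³ = 16T/(π τ_allow) = 16×1090000/(π×53.45) = 103900 mm³.
d = (103900)^(1/3) = 47.01 mm.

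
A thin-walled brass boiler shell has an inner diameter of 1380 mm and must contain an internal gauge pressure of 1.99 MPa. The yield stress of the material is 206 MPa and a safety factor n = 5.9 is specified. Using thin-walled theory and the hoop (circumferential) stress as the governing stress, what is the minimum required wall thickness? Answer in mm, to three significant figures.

t = 39.3 mm

σ_allow = 206/5.9 = 34.92 MPa.
Hoop stress σ_h = pD/(2t), so t = pD/(2σ_allow) = 1.99×1380/(2×34.92) = 39.33 mm.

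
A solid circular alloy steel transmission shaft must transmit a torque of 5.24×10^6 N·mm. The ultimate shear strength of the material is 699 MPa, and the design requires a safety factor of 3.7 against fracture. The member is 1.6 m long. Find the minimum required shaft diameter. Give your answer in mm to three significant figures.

d = 52.1 mm

Allowable shear stress τ_allow = 699/3.7 = 188.9 MPa.
For a solid shaft τ = 16T/(πd³), so d³ = 16T/(π τ_allow) = 16×5240000/(π×188.9) = 141300 mm³.
d = (141300)^(1/3) = 52.08 mm.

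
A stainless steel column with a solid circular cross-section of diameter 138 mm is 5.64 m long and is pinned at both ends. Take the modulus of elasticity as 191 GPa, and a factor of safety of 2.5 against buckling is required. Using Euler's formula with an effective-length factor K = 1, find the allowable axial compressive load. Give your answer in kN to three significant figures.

I = πd⁴/64 = π×138⁴/64 = 1.780×10^7 mm⁴.
Effective length L_e = KL = 1×5.64 m = 5640 mm.
Euler critical load P_cr = π²EI/L_e² = π²×191000×1.780×10^7/5640² = 1.055×10^6 N.
P_allow = P_cr/n = 1.055×10^6/2.5 = 422000 N.

P_allow = 422 kN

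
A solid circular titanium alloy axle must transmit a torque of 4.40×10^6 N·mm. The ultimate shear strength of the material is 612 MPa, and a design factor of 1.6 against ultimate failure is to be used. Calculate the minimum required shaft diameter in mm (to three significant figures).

Allowable shear stress τ_allow = 612/1.6 = 382.5 MPa.
For a solid shaft τ = 16T/(πd³), so d³ = 16T/(π τ_allow) = 16×4400000/(π×382.5) = 58590 mm³.
d = (58590)^(1/3) = 38.84 mm.

d = 38.8 mm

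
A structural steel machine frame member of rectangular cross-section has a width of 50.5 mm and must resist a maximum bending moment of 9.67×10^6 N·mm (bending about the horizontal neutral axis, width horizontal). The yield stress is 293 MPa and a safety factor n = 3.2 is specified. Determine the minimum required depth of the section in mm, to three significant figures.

σ_allow = 293/3.2 = 91.56 MPa.
For a rectangular section σ = 6M/(bh²), so h² = 6M/(b σ_allow) = 6×9670000/(50.5×91.56) = 12550 mm².
h = 112.0 mm.

h = 112 mm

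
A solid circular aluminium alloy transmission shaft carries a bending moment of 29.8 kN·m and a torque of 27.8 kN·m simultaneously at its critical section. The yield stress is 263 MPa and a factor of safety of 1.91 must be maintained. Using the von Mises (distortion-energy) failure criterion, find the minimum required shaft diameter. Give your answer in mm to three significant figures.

σ_allow = σ_y/n = 263/1.91 = 137.7 MPa.
For a solid shaft σ_b = 32M/(πd³) and τ = 16T/(πd³), so the von Mises stress is σ' = (16/πd³)·√(4M²+3T²).
√(4M²+3T²) = √(4×(2.980×10^7)² + 3×(2.780×10^7)²) = 7.662×10^7 N·mm.
d³ = 16×7.662×10^7/(π×137.7) = 2.834×10^6 mm³.
d = 141.5 mm.

d = 142 mm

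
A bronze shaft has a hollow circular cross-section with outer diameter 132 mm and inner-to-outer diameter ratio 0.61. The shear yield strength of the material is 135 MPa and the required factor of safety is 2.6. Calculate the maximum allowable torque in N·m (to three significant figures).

τ_allow = 135/2.6 = 51.92 MPa.
For a hollow shaft T_allow = τ_allow·πd_o³(1−k⁴)/16 with 1−k⁴ = 0.8615, so πd_o³(1−k⁴)/16 = 389100 mm³.
T_allow = 51.92×389100 = 2.020×10^7 N·mm = 20200 N·m.

T_allow = 20200 N·m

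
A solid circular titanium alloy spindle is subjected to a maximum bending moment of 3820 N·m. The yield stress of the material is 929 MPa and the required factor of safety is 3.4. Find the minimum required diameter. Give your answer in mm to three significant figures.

d = 52.2 mm

σ_allow = 929/3.4 = 273.2 MPa.
For a solid circular section σ = 32M/(πd³), so d³ = 32M/(π σ_allow) = 32×3820000/(π×273.2) = 142400 mm³.
d = 52.22 mm.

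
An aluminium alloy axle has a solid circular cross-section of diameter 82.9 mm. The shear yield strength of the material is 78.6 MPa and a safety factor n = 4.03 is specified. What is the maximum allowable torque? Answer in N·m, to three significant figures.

τ_allow = 78.6/4.03 = 19.50 MPa.
For a solid shaft T_allow = τ_allow·πd³/16; πd³/16 = π×82.9³/16 = 111900 mm³.
T_allow = 19.50×111900 = 2.182×10^6 N·mm = 2182 N·m.

T_allow = 2180 N·m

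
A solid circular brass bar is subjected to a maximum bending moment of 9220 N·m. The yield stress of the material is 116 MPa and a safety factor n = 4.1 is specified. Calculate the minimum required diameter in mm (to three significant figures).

d = 149 mm

σ_allow = 116/4.1 = 28.29 MPa.
For a solid circular section σ = 32M/(πd³), so d³ = 32M/(π σ_allow) = 32×9220000/(π×28.29) = 3.319×10^6 mm³.
d = 149.2 mm.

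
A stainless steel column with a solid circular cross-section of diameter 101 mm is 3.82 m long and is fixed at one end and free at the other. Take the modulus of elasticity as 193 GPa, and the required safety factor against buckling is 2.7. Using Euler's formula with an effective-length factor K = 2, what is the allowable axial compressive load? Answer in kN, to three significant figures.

I = πd⁴/64 = π×101⁴/64 = 5.108×10^6 mm⁴.
Effective length L_e = KL = 2×3.82 m = 7640 mm.
Euler critical load P_cr = π²EI/L_e² = π²×193000×5.108×10^6/7640² = 166700 N.
P_allow = P_cr/n = 166700/2.7 = 61740 N.

P_allow = 61.7 kN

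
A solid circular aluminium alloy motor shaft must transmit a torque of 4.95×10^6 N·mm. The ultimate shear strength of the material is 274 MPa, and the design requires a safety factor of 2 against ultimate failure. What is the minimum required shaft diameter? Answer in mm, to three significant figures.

Allowable shear stress τ_allow = 274/2 = 137.0 MPa.
For a solid shaft τ = 16T/(πd³), so d³ = 16T/(π τ_allow) = 16×4950000/(π×137.0) = 184000 mm³.
d = (184000)^(1/3) = 56.88 mm.

d = 56.9 mm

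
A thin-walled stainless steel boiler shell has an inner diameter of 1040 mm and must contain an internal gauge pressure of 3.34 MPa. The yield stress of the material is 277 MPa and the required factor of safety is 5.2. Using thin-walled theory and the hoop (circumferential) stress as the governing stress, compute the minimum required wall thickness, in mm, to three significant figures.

t = 32.6 mm

σ_allow = 277/5.2 = 53.27 MPa.
Hoop stress σ_h = pD/(2t), so t = pD/(2σ_allow) = 3.34×1040/(2×53.27) = 32.60 mm.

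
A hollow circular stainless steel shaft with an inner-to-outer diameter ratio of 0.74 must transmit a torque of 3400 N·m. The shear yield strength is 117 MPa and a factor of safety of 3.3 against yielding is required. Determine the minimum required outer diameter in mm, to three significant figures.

τ_allow = 117/3.3 = 35.45 MPa.
For a hollow shaft τ = 16T/[πd_o³(1−k⁴)] with k = 0.74, so 1−k⁴ = 0.7001.
d_o³ = 16T/[π τ_allow (1−k⁴)] = 16×3400000/(π×35.45×0.7001) = 697600 mm³.
d_o = 88.69 mm.

d_o = 88.7 mm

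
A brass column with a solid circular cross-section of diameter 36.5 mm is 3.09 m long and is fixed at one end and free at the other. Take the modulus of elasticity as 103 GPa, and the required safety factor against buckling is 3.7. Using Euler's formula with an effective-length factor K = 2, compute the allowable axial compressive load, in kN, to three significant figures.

I = πd⁴/64 = π×36.5⁴/64 = 87120 mm⁴.
Effective length L_e = KL = 2×3.09 m = 6180 mm.
Euler critical load P_cr = π²EI/L_e² = π²×103000×87120/6180² = 2319 N.
P_allow = P_cr/n = 2319/3.7 = 626.8 N.

P_allow = 0.627 kN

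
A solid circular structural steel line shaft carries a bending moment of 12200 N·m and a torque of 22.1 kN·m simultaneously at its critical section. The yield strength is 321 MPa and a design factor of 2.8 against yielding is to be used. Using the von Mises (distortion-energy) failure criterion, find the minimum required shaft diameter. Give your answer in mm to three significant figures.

d = 126 mm

σ_allow = σ_y/n = 321/2.8 = 114.6 MPa.
For a solid shaft σ_b = 32M/(πd³) and τ = 16T/(πd³), so the von Mises stress is σ' = (16/πd³)·√(4M²+3T²).
√(4M²+3T²) = √(4×(1.220×10^7)² + 3×(2.210×10^7)²) = 4.539×10^7 N·mm.
d³ = 16×4.539×10^7/(π×114.6) = 2.017×10^6 mm³.
d = 126.3 mm.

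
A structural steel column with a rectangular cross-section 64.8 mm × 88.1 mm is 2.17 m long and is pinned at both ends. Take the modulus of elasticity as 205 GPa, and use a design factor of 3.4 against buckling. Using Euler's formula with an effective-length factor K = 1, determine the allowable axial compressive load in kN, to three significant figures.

Buckling occurs about the weak axis: I_min = h·b³/12 = 88.1×64.8³/12 = 1.998×10^6 mm⁴ (b = 64.8 mm is the smaller dimension).
Effective length L_e = KL = 1×2.17 m = 2170 mm.
Euler critical load P_cr = π²EI/L_e² = π²×205000×1.998×10^6/2170² = 858300 N.
P_allow = P_cr/n = 858300/3.4 = 252400 N.

P_allow = 252 kN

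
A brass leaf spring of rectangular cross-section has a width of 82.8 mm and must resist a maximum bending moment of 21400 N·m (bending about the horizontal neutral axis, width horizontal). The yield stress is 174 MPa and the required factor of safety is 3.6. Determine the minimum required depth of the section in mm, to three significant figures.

h = 179 mm

σ_allow = 174/3.6 = 48.33 MPa.
For a rectangular section σ = 6M/(bh²), so h² = 6M/(b σ_allow) = 6×2.1400×10^7/(82.8×48.33) = 32080 mm².
h = 179.1 mm.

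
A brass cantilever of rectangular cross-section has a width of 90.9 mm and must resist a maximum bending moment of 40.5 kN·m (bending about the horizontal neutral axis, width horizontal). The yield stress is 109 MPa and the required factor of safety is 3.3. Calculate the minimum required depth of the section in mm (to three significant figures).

h = 284 mm

σ_allow = 109/3.3 = 33.03 MPa.
For a rectangular section σ = 6M/(bh²), so h² = 6M/(b σ_allow) = 6×4.0500×10^7/(90.9×33.03) = 80930 mm².
h = 284.5 mm.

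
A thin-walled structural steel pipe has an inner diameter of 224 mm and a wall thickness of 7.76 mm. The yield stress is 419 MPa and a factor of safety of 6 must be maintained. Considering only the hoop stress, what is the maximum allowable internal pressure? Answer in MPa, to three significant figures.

σ_allow = 419/6 = 69.83 MPa.
σ_h = pD/(2t) → p_allow = 2σ_allow t/D = 2×69.83×7.76/224 = 4.838 MPa.

p_allow = 4.84 MPa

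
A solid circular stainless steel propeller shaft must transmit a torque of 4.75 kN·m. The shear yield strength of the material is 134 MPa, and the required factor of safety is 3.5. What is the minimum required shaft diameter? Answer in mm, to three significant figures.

Allowable shear stress τ_allow = 134/3.5 = 38.29 MPa.
For a solid shaft τ = 16T/(πd³), so d³ = 16T/(π τ_allow) = 16×4750000/(π×38.29) = 631900 mm³.
d = (631900)^(1/3) = 85.81 mm.

d = 85.8 mm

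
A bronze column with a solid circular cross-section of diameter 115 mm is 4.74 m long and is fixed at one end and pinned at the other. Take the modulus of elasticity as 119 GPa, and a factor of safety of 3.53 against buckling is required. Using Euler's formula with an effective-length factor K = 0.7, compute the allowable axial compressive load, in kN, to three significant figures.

I = πd⁴/64 = π×115⁴/64 = 8.585×10^6 mm⁴.
Effective length L_e = KL = 0.7×4.74 m = 3318 mm.
Euler critical load P_cr = π²EI/L_e² = π²×119000×8.585×10^6/3318² = 915900 N.
P_allow = P_cr/n = 915900/3.53 = 259500 N.

P_allow = 259 kN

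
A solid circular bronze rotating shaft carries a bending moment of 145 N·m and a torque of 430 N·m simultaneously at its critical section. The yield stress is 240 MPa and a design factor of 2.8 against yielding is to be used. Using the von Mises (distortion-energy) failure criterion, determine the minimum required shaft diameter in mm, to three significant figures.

σ_allow = σ_y/n = 240/2.8 = 85.71 MPa.
For a solid shaft σ_b = 32M/(πd³) and τ = 16T/(πd³), so the von Mises stress is σ' = (16/πd³)·√(4M²+3T²).
√(4M²+3T²) = √(4×(145000)² + 3×(430000)²) = 799200 N·mm.
d³ = 16×799200/(π×85.71) = 47490 mm³.
d = 36.21 mm.

d = 36.2 mm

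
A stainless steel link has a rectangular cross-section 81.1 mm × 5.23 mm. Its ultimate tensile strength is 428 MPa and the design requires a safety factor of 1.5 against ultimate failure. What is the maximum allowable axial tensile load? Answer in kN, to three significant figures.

σ_allow = 428/1.5 = 285.3 MPa.
A = 81.1×5.23 = 424.2 mm².
F_allow = σ_allow × A = 285.3×424.2 = 121000 N.

F_allow = 121 kN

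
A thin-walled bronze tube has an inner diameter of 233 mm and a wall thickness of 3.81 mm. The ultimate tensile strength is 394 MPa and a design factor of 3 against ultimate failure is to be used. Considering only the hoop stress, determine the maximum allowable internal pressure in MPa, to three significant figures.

σ_allow = 394/3 = 131.3 MPa.
σ_h = pD/(2t) → p_allow = 2σ_allow t/D = 2×131.3×3.81/233 = 4.295 MPa.

p_allow = 4.30 MPa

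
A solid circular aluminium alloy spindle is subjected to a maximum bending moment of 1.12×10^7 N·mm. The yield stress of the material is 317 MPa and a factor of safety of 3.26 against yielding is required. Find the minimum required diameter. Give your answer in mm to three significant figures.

σ_allow = 317/3.26 = 97.24 MPa.
For a solid circular section σ = 32M/(πd³), so d³ = 32M/(π σ_allow) = 32×1.1200×10^7/(π×97.24) = 1.173×10^6 mm³.
d = 105.5 mm.

d = 105 mm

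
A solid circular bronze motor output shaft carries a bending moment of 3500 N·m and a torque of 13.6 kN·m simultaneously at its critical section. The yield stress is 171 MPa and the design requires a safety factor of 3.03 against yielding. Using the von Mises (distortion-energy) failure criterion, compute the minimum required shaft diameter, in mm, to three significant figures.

d = 130 mm

σ_allow = σ_y/n = 171/3.03 = 56.44 MPa.
For a solid shaft σ_b = 32M/(πd³) and τ = 16T/(πd³), so the von Mises stress is σ' = (16/πd³)·√(4M²+3T²).
√(4M²+3T²) = √(4×(3.500×10^6)² + 3×(1.360×10^7)²) = 2.457×10^7 N·mm.
d³ = 16×2.457×10^7/(π×56.44) = 2.218×10^6 mm³.
d = 130.4 mm.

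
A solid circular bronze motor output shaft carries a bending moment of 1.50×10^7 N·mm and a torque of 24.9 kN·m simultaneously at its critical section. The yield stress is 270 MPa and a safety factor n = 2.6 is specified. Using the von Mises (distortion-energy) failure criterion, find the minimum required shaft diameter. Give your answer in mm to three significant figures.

d = 137 mm

σ_allow = σ_y/n = 270/2.6 = 103.8 MPa.
For a solid shaft σ_b = 32M/(πd³) and τ = 16T/(πd³), so the von Mises stress is σ' = (16/πd³)·√(4M²+3T²).
√(4M²+3T²) = √(4×(1.500×10^7)² + 3×(2.490×10^7)²) = 5.254×10^7 N·mm.
d³ = 16×5.254×10^7/(π×103.8) = 2.577×10^6 mm³.
d = 137.1 mm.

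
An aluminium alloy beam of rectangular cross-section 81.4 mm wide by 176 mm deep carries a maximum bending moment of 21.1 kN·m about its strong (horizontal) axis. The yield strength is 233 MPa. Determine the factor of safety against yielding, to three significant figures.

Section modulus S = bh²/6 = 81.4×176²/6 = 420200 mm³.
σ = M/S = 2.1100×10^7/420200 = 50.21 MPa.
n = 233/50.21 = 4.641.

n = 4.64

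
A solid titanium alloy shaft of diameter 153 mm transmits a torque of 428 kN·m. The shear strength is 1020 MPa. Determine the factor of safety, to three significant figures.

n = 1.68

τ = 16T/(πd³) = 16×4.2800×10^8/(π×153³) = 608.6 MPa.
n = τ_limit/τ = 1020/608.6 = 1.676.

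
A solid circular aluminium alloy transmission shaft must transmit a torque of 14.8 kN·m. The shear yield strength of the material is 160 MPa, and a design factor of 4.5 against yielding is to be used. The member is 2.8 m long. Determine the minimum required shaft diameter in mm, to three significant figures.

d = 128 mm

Allowable shear stress τ_allow = 160/4.5 = 35.56 MPa.
For a solid shaft τ = 16T/(πd³), so d³ = 16T/(π τ_allow) = 16×1.4800×10^7/(π×35.56) = 2.120×10^6 mm³.
d = (2.120×10^6)^(1/3) = 128.5 mm.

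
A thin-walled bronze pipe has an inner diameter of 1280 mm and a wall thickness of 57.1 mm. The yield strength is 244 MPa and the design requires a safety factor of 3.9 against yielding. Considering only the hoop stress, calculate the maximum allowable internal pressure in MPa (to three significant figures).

σ_allow = 244/3.9 = 62.56 MPa.
σ_h = pD/(2t) → p_allow = 2σ_allow t/D = 2×62.56×57.1/1280 = 5.582 MPa.

p_allow = 5.58 MPa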